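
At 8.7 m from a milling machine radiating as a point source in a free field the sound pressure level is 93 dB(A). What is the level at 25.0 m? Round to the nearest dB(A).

For a point source, L₂ = L₁ − 20·log₁₀(r₂/r₁).
L₂ = 93 − 20·log₁₀(25.0/8.7) = 93 − 9.168 = 83.83 dB(A).

84 dB(A)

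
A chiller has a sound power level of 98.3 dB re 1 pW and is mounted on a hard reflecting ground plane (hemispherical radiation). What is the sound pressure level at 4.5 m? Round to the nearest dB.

L_p = L_w − 10·log₁₀(2π·r²) with r = 4.5 m.
2π·r² = 127.2 m², 10·log₁₀ of that is 21.046 dB.
L_p = 98.3 − 21.046 = 77.25 dB.

77 dB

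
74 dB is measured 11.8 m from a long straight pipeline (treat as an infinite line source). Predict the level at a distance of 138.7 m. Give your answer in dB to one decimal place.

63.3 dB

Cylindrical spreading from a line source gives a 10·log₁₀(r₂/r₁) drop.
L₂ = 74 − 10·log₁₀(138.7/11.8) = 74 − 10.702 = 63.30 dB.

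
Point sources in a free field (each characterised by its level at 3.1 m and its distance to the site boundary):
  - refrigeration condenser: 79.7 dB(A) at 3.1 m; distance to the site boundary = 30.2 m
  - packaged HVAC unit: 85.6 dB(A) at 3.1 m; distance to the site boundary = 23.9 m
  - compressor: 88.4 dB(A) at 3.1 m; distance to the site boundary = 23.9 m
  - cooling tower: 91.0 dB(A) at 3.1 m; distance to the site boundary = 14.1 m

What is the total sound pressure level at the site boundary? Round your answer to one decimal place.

79.0 dB(A)

First find each source's level at the receiver (point-source: −20·log₁₀(r/r_ref)), then combine on an intensity basis.
refrigeration condenser: 79.7 − 20·log₁₀(30.2/3.1) = 79.7 − 19.77 = 59.93 dB(A).
packaged HVAC unit: 85.6 − 20·log₁₀(23.9/3.1) = 85.6 − 17.74 = 67.86 dB(A).
compressor: 88.4 − 20·log₁₀(23.9/3.1) = 88.4 − 17.74 = 70.66 dB(A).
cooling tower: 91.0 − 20·log₁₀(14.1/3.1) = 91.0 − 13.16 = 77.84 dB(A).
Σ 10^(L/10) = 7.958e+07 → L_total = 10·log₁₀(7.958e+07) = 79.01 dB(A).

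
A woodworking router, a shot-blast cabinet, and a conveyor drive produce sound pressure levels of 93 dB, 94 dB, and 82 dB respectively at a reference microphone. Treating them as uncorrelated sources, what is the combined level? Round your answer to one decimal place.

96.7 dB

For uncorrelated sources the intensities add, so convert each level to linear form, sum, and take 10·log₁₀ of the total.
Σ 10^(L/10) = 10^(93/10) + 10^(94/10) + 10^(82/10) = 4.666e+09.
L_total = 10·log₁₀(4.666e+09) = 96.69 dB.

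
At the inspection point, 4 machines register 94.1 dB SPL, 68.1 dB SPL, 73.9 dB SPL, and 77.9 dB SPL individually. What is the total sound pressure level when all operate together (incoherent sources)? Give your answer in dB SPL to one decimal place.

For uncorrelated sources the intensities add, so convert each level to linear form, sum, and take 10·log₁₀ of the total.
Σ 10^(L/10) = 10^(94.1/10) + 10^(68.1/10) + 10^(73.9/10) + 10^(77.9/10) = 2.663e+09.
L_total = 10·log₁₀(2.663e+09) = 94.25 dB SPL.

94.3 dB SPL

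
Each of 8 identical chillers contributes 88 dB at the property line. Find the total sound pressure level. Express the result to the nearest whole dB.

N identical incoherent sources raise the level by 10·log₁₀ N.
L_total = 88 + 10·log₁₀(8) = 88 + 9.031 = 97.03 dB.

97 dB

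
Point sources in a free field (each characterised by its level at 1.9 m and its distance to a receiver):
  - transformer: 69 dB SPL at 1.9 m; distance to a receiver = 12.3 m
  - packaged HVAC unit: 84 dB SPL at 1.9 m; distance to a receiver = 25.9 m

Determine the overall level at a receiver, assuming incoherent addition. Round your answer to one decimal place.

Propagate each source to the receiver with L = L_ref − 20·log₁₀(r/r_ref), then add intensities.
transformer: 69 − 20·log₁₀(12.3/1.9) = 69 − 16.22 = 52.78 dB SPL.
packaged HVAC unit: 84 − 20·log₁₀(25.9/1.9) = 84 − 22.69 = 61.31 dB SPL.
Σ 10^(L/10) = 1.541e+06 → L_total = 10·log₁₀(1.541e+06) = 61.88 dB SPL.

61.9 dB SPL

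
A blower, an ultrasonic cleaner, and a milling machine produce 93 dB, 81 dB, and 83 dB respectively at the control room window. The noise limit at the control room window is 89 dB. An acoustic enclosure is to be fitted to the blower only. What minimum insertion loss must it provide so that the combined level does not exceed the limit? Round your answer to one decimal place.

The untreated sources together contribute 10^(81/10) + 10^(83/10) = 3.254e+08, i.e. 85.12 dB.
The limit corresponds to 10^(89/10) = 7.943e+08; subtracting the fixed part leaves 4.689e+08 for the blower, i.e. 86.71 dB.
So the blower must be reduced from 93 to 86.71 dB: IL = 6.29 dB.

6.3 dB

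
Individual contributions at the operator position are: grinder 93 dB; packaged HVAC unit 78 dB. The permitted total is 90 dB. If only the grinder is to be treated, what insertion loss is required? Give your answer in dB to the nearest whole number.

Everything except the grinder sums to 10^(78/10) = 6.310e+07 in linear terms, 78.00 dB.
The limit corresponds to 10^(90/10) = 1.000e+09; subtracting the fixed part leaves 9.369e+08 for the grinder, i.e. 89.72 dB.
So the grinder must be reduced from 93 to 89.72 dB: IL = 3.28 dB.

3 dB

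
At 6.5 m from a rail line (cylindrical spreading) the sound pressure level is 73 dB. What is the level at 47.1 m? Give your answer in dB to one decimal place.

64.4 dB

Line-source attenuation: ΔL = 10·log₁₀(r₂/r₁) = 10·log₁₀(47.1/6.5) = 8.601 dB.
L₂ = 73 − 10·log₁₀(47.1/6.5) = 73 − 8.601 = 64.40 dB.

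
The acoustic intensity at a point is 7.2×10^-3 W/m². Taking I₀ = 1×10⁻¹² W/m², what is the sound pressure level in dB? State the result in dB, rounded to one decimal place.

L = 10·log₁₀(I/I₀) = 10·log₁₀(7.2×10^-3/10⁻¹²) = 10·log₁₀(7.2×10^9).
L = 10·(0.8573 + 9) = 98.57 dB.

98.6 dB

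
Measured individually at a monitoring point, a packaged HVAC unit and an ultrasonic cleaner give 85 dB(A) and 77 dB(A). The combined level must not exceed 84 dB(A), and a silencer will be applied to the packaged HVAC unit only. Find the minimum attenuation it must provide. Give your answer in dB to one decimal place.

Fixed contribution from the other source: Σ 10^(L/10) = 10^(77/10) = 5.012e+07 (77.00 dB(A)).
To meet 84 dB(A) overall, the treated packaged HVAC unit may contribute at most 10^(84/10) − 5.012e+07 = 2.011e+08, i.e. 83.03 dB(A).
So the packaged HVAC unit must be reduced from 85 to 83.03 dB(A): IL = 1.97 dB.

2.0 dB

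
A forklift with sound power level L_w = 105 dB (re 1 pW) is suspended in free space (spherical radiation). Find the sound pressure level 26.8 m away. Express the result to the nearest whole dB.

65 dB

Free-field spherical radiation: L_p = L_w − 10·log₁₀(4π·r²), r = 26.8 m.
4π·r² = 9026 m², 10·log₁₀ of that is 39.555 dB.
L_p = 105 − 39.555 = 65.45 dB.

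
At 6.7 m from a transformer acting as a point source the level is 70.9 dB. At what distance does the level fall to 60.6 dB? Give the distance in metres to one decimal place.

The 10.3 dB drop corresponds to a distance ratio of 10^(10.3/20) for a point source.
r₂ = 6.7·10^((70.9−60.6)/20) = 6.7·10^(10.3/20) = 21.93 m.

21.9 m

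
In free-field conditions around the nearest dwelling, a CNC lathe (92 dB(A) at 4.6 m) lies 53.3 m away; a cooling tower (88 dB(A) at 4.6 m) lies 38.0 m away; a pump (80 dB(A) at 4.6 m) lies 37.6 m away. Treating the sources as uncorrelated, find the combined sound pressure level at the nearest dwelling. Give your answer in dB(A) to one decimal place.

Apply inverse-square spreading to bring every level to the receiver, then sum 10^(L/10).
CNC lathe: 92 − 20·log₁₀(53.3/4.6) = 92 − 21.28 = 70.72 dB(A).
cooling tower: 88 − 20·log₁₀(38.0/4.6) = 88 − 18.34 = 69.66 dB(A).
pump: 80 − 20·log₁₀(37.6/4.6) = 80 − 18.25 = 61.75 dB(A).
Σ 10^(L/10) = 2.255e+07 → L_total = 10·log₁₀(2.255e+07) = 73.53 dB(A).

73.5 dB(A)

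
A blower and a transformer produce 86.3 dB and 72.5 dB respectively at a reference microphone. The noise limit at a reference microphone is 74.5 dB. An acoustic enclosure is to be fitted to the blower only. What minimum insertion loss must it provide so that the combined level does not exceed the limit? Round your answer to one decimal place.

Fixed contribution from the other source: Σ 10^(L/10) = 10^(72.5/10) = 1.778e+07 (72.50 dB).
The limit corresponds to 10^(74.5/10) = 2.818e+07; subtracting the fixed part leaves 1.040e+07 for the blower, i.e. 70.17 dB.
So the blower must be reduced from 86.3 to 70.17 dB: IL = 16.13 dB.

16.1 dB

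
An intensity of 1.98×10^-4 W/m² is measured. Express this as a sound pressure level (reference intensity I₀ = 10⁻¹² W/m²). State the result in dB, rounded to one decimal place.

83.0 dB

I/I₀ = 1.98×10^-4/10⁻¹² = 1.98×10^8, and L = 10·log₁₀(I/I₀).
L = 10·(0.2967 + 8) = 82.97 dB.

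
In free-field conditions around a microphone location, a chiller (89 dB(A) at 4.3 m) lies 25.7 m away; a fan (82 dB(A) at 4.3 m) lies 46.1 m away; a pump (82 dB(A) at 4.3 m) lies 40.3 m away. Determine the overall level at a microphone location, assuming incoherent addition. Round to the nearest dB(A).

First find each source's level at the receiver (point-source: −20·log₁₀(r/r_ref)), then combine on an intensity basis.
chiller: 89 − 20·log₁₀(25.7/4.3) = 89 − 15.53 = 73.47 dB(A).
fan: 82 − 20·log₁₀(46.1/4.3) = 82 − 20.60 = 61.40 dB(A).
pump: 82 − 20·log₁₀(40.3/4.3) = 82 − 19.44 = 62.56 dB(A).
Σ 10^(L/10) = 2.542e+07 → L_total = 10·log₁₀(2.542e+07) = 74.05 dB(A).

74 dB(A)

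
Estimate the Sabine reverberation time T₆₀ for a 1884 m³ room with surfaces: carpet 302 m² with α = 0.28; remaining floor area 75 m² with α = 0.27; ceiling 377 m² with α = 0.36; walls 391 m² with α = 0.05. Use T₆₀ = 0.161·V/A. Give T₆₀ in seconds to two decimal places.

A = Σ Sᵢαᵢ = 302·0.28 + 75·0.27 + 377·0.36 + 391·0.05 = 260.08 m².
T₆₀ = 0.161 × 1884 / 260.08 = 1.166 s.

1.17 s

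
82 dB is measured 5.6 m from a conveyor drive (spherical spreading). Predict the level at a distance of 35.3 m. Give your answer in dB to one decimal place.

Point-source attenuation: ΔL = 20·log₁₀(r₂/r₁) = 20·log₁₀(35.3/5.6) = 15.992 dB.
L₂ = 82 − 20·log₁₀(35.3/5.6) = 82 − 15.992 = 66.01 dB.

66.0 dB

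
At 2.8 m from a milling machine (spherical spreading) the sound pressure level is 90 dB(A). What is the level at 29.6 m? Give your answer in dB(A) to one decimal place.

69.5 dB(A)

Point-source attenuation: ΔL = 20·log₁₀(r₂/r₁) = 20·log₁₀(29.6/2.8) = 20.483 dB.
L₂ = 90 − 20·log₁₀(29.6/2.8) = 90 − 20.483 = 69.52 dB(A).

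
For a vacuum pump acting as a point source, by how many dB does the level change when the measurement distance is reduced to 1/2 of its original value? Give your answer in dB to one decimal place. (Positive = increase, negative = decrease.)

+6.0 dB

Point-source spreading: ΔL = −20·log₁₀(r₂/r₁).
ΔL = −20·log₁₀(0.5) = +6.02 dB.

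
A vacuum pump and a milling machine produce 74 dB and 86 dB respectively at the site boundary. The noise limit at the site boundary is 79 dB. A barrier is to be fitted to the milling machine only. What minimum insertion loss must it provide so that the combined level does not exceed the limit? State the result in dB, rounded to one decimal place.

The untreated sources together contribute 10^(74/10) = 2.512e+07, i.e. 74.00 dB.
To meet 79 dB overall, the treated milling machine may contribute at most 10^(79/10) − 2.512e+07 = 5.431e+07, i.e. 77.35 dB.
So the milling machine must be reduced from 86 to 77.35 dB: IL = 8.65 dB.

8.7 dB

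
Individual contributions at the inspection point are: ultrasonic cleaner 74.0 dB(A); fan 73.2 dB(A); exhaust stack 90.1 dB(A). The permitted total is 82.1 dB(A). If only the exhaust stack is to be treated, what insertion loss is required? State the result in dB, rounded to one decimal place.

Fixed contribution from the other sources: Σ 10^(L/10) = 10^(74.0/10) + 10^(73.2/10) = 4.601e+07 (76.63 dB(A)).
To meet 82.1 dB(A) overall, the treated exhaust stack may contribute at most 10^(82.1/10) − 4.601e+07 = 1.162e+08, i.e. 80.65 dB(A).
So the exhaust stack must be reduced from 90.1 to 80.65 dB(A): IL = 9.45 dB.

9.4 dB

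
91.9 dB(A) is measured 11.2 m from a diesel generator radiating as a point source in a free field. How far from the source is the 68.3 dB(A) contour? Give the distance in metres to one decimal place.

169.5 m

For a point source L₁ − L₂ = 20·log₁₀(r₂/r₁), so r₂ = r₁·10^((L₁−L₂)/20).
r₂ = 11.2·10^((91.9−68.3)/20) = 11.2·10^(23.6/20) = 169.52 m.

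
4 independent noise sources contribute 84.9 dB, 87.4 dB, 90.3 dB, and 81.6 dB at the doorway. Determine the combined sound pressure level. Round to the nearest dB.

Incoherent sources combine by intensity addition: L_total = 10·log₁₀(Σ 10^(L_i/10)).
Σ 10^(L/10) = 10^(84.9/10) + 10^(87.4/10) + 10^(90.3/10) + 10^(81.6/10) = 2.075e+09.
L_total = 10·log₁₀(2.075e+09) = 93.17 dB.

93 dB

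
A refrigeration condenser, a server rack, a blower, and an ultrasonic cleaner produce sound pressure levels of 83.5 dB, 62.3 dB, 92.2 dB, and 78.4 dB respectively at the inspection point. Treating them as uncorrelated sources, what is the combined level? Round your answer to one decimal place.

92.9 dB

Incoherent sources combine by intensity addition: L_total = 10·log₁₀(Σ 10^(L_i/10)).
Σ 10^(L/10) = 10^(83.5/10) + 10^(62.3/10) + 10^(92.2/10) + 10^(78.4/10) = 1.954e+09.
L_total = 10·log₁₀(1.954e+09) = 92.91 dB.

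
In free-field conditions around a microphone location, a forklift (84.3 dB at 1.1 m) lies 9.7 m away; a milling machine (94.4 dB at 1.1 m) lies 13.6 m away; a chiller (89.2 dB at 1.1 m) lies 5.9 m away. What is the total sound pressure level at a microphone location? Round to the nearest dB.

77 dB

Propagate each source to the receiver with L = L_ref − 20·log₁₀(r/r_ref), then add intensities.
forklift: 84.3 − 20·log₁₀(9.7/1.1) = 84.3 − 18.91 = 65.39 dB.
milling machine: 94.4 − 20·log₁₀(13.6/1.1) = 94.4 − 21.84 = 72.56 dB.
chiller: 89.2 − 20·log₁₀(5.9/1.1) = 89.2 − 14.59 = 74.61 dB.
Σ 10^(L/10) = 5.039e+07 → L_total = 10·log₁₀(5.039e+07) = 77.02 dB.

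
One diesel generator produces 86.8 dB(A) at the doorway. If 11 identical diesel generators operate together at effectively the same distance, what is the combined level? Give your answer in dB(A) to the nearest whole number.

N identical incoherent sources raise the level by 10·log₁₀ N.
L_total = 86.8 + 10·log₁₀(11) = 86.8 + 10.414 = 97.21 dB(A).

97 dB(A)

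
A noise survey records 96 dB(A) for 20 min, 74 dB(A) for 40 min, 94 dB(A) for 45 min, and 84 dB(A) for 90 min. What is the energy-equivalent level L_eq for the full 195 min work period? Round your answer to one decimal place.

90.4 dB(A)

The energy average is taken in the linear domain: L_eq = 10·log₁₀[(Σ tᵢ·10^(Lᵢ/10))/T], T = 195 min.
Σ tᵢ·10^(Lᵢ/10) = 20·10^(96/10) + 40·10^(74/10) + 45·10^(94/10) + 90·10^(84/10) = 2.163e+11.
L_eq = 10·log₁₀(2.163e+11/195) = 90.45 dB(A).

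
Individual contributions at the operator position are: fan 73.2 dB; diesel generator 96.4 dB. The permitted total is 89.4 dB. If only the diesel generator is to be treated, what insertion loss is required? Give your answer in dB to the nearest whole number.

Fixed contribution from the other source: Σ 10^(L/10) = 10^(73.2/10) = 2.089e+07 (73.20 dB).
The limit corresponds to 10^(89.4/10) = 8.710e+08; subtracting the fixed part leaves 8.501e+08 for the diesel generator, i.e. 89.29 dB.
So the diesel generator must be reduced from 96.4 to 89.29 dB: IL = 7.11 dB.

7 dB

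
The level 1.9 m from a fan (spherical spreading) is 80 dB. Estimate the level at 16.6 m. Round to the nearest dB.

For a point source, L₂ = L₁ − 20·log₁₀(r₂/r₁).
L₂ = 80 − 20·log₁₀(16.6/1.9) = 80 − 18.827 = 61.17 dB.

61 dB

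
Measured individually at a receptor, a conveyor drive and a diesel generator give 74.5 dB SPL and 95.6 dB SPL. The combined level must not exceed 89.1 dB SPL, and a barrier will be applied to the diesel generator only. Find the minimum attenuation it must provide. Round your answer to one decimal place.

6.7 dB

Everything except the diesel generator sums to 10^(74.5/10) = 2.818e+07 in linear terms, 74.50 dB SPL.
To meet 89.1 dB SPL overall, the treated diesel generator may contribute at most 10^(89.1/10) − 2.818e+07 = 7.846e+08, i.e. 88.95 dB SPL.
So the diesel generator must be reduced from 95.6 to 88.95 dB SPL: IL = 6.65 dB.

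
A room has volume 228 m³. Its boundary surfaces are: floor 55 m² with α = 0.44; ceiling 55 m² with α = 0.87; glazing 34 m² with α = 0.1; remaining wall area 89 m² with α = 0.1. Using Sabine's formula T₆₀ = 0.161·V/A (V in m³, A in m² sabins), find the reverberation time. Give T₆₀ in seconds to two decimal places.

Total absorption A = 55·0.44 + 55·0.87 + 34·0.1 + 89·0.1 = 84.35 m² sabins.
T₆₀ = 0.161·V/A = 0.161·228/84.35 = 0.435 s.

0.44 s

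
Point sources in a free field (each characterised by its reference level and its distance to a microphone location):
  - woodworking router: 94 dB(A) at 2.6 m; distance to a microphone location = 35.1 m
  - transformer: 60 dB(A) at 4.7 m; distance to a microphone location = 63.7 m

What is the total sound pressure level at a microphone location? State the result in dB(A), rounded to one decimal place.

Apply inverse-square spreading to bring every level to the receiver, then sum 10^(L/10).
woodworking router: 94 − 20·log₁₀(35.1/2.6) = 94 − 22.61 = 71.39 dB(A).
transformer: 60 − 20·log₁₀(63.7/4.7) = 60 − 22.64 = 37.36 dB(A).
Σ 10^(L/10) = 1.379e+07 → L_total = 10·log₁₀(1.379e+07) = 71.40 dB(A).

71.4 dB(A)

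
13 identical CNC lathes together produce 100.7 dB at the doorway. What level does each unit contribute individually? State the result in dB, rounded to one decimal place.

89.6 dB

For N identical incoherent sources L_total = L₁ + 10·log₁₀ N, so L₁ = 100.7 − 10·log₁₀(13) = 100.7 − 11.139.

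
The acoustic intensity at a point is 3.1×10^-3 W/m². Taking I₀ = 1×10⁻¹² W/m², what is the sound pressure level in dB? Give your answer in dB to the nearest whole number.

I/I₀ = 3.1×10^-3/10⁻¹² = 3.1×10^9, and L = 10·log₁₀(I/I₀).
L = 10·(0.4914 + 9) = 94.91 dB.

95 dB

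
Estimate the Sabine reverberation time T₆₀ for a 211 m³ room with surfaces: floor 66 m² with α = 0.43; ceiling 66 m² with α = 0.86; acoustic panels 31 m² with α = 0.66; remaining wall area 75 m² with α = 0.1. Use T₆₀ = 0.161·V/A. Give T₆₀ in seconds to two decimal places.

0.30 s

Summing Sᵢαᵢ: 66·0.43 + 66·0.86 + 31·0.66 + 75·0.1 = 113.10 m².
T₆₀ = 0.161 × 211 / 113.10 = 0.300 s.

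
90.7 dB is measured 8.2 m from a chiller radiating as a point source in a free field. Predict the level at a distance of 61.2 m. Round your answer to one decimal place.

Spherical spreading from a point source gives a 20·log₁₀(r₂/r₁) drop.
L₂ = 90.7 − 20·log₁₀(61.2/8.2) = 90.7 − 17.459 = 73.24 dB.

73.2 dB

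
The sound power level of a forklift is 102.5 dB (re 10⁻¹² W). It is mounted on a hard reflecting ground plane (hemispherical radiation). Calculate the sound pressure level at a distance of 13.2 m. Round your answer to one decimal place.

The power spreads over a hemisphere of area 2π·r², so L_p = L_w − 10·log₁₀(2π·r²).
2π·r² = 1095 m², 10·log₁₀ of that is 30.393 dB.
L_p = 102.5 − 30.393 = 72.11 dB.

72.1 dB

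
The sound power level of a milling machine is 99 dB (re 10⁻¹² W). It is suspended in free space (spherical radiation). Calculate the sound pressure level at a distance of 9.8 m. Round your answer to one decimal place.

The power spreads over a sphere of area 4π·r², so L_p = L_w − 10·log₁₀(4π·r²).
4π·r² = 1207 m², 10·log₁₀ of that is 30.817 dB.
L_p = 99 − 30.817 = 68.18 dB.

68.2 dB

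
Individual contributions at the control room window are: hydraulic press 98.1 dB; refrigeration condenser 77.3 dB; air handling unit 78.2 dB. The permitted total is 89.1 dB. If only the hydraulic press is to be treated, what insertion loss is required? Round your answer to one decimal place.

Everything except the hydraulic press sums to 10^(77.3/10) + 10^(78.2/10) = 1.198e+08 in linear terms, 80.78 dB.
The limit corresponds to 10^(89.1/10) = 8.128e+08; subtracting the fixed part leaves 6.931e+08 for the hydraulic press, i.e. 88.41 dB.
So the hydraulic press must be reduced from 98.1 to 88.41 dB: IL = 9.69 dB.

9.7 dB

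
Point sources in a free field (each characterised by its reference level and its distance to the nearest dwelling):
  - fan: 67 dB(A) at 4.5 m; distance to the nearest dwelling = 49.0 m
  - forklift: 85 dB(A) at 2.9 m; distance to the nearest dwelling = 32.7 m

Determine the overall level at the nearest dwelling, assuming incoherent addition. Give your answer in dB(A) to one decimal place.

64.0 dB(A)

Propagate each source to the receiver with L = L_ref − 20·log₁₀(r/r_ref), then add intensities.
fan: 67 − 20·log₁₀(49.0/4.5) = 67 − 20.74 = 46.26 dB(A).
forklift: 85 − 20·log₁₀(32.7/2.9) = 85 − 21.04 = 63.96 dB(A).
Σ 10^(L/10) = 2.529e+06 → L_total = 10·log₁₀(2.529e+06) = 64.03 dB(A).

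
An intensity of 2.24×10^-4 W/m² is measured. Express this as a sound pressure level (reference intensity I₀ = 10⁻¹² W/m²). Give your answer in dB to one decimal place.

83.5 dB

I/I₀ = 2.24×10^-4/10⁻¹² = 2.24×10^8, and L = 10·log₁₀(I/I₀).
L = 10·(0.3502 + 8) = 83.50 dB.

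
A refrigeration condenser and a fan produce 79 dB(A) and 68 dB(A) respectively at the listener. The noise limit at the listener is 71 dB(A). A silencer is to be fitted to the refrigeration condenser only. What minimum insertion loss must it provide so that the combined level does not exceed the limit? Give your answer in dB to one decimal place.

11.0 dB

Fixed contribution from the other source: Σ 10^(L/10) = 10^(68/10) = 6.310e+06 (68.00 dB(A)).
The limit corresponds to 10^(71/10) = 1.259e+07; subtracting the fixed part leaves 6.280e+06 for the refrigeration condenser, i.e. 67.98 dB(A).
Required insertion loss = 79 − 67.98 = 11.02 dB.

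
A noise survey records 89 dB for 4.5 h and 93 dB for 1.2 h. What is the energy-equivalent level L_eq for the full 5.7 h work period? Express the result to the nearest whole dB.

Weight each interval's intensity by its duration and average over T = 5.7 h:
Σ tᵢ·10^(Lᵢ/10) = 4.5·10^(89/10) + 1.2·10^(93/10) = 5.969e+09.
L_eq = 10·log₁₀(5.969e+09/5.7) = 90.20 dB.

90 dB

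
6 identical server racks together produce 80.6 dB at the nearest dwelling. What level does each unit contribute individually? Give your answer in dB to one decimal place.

72.8 dB

6 equal contributions raise the level by 10·log₁₀ 6 = 7.782 dB, so each unit alone gives 80.6 − 7.782.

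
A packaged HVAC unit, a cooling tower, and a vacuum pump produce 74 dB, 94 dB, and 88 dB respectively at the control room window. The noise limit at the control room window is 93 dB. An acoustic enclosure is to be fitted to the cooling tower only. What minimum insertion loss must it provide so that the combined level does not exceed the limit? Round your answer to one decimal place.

Everything except the cooling tower sums to 10^(74/10) + 10^(88/10) = 6.561e+08 in linear terms, 88.17 dB.
The limit corresponds to 10^(93/10) = 1.995e+09; subtracting the fixed part leaves 1.339e+09 for the cooling tower, i.e. 91.27 dB.
So the cooling tower must be reduced from 94 to 91.27 dB: IL = 2.73 dB.

2.7 dB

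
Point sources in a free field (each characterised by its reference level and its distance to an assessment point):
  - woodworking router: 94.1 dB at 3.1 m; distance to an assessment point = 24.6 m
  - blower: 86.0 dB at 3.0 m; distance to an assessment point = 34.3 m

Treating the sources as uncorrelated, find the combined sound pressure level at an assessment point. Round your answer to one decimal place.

Propagate each source to the receiver with L = L_ref − 20·log₁₀(r/r_ref), then add intensities.
woodworking router: 94.1 − 20·log₁₀(24.6/3.1) = 94.1 − 17.99 = 76.11 dB.
blower: 86.0 − 20·log₁₀(34.3/3.0) = 86.0 − 21.16 = 64.84 dB.
Σ 10^(L/10) = 4.386e+07 → L_total = 10·log₁₀(4.386e+07) = 76.42 dB.

76.4 dB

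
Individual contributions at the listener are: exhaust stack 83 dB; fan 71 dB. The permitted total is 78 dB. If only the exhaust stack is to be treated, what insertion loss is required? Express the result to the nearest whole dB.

The untreated sources together contribute 10^(71/10) = 1.259e+07, i.e. 71.00 dB.
To meet 78 dB overall, the treated exhaust stack may contribute at most 10^(78/10) − 1.259e+07 = 5.051e+07, i.e. 77.03 dB.
So the exhaust stack must be reduced from 83 to 77.03 dB: IL = 5.97 dB.

6 dB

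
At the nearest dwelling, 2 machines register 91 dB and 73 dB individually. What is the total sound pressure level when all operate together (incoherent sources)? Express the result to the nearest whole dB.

For uncorrelated sources the intensities add, so convert each level to linear form, sum, and take 10·log₁₀ of the total.
Σ 10^(L/10) = 10^(91/10) + 10^(73/10) = 1.279e+09.
L_total = 10·log₁₀(1.279e+09) = 91.07 dB.

91 dB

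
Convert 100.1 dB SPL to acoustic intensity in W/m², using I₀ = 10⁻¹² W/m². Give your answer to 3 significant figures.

I/I₀ = 10^(100.1/10) = 1.023e+10, so I = 1.023e+10 × 10⁻¹² W/m².

0.0102 W/m²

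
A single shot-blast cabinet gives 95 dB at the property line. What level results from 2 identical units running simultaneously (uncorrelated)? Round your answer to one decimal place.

L_total = L₁ + 10·log₁₀ N for N identical incoherent sources.
L_total = 95 + 10·log₁₀(2) = 95 + 3.010 = 98.01 dB.

98.0 dB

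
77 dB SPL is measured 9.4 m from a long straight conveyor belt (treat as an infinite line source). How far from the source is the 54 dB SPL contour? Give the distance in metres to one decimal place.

1875.5 m

Line-source spreading drops the level by 10·log₁₀(r₂/r₁); inverting, r₂/r₁ = 10^(ΔL/10).
r₂ = 9.4·10^((77−54)/10) = 9.4·10^(23.0/10) = 1875.55 m.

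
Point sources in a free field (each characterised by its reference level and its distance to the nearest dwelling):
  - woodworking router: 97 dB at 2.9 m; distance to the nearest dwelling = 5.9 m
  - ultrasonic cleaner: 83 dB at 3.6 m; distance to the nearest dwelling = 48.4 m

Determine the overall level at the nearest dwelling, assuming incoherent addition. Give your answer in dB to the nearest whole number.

Apply inverse-square spreading to bring every level to the receiver, then sum 10^(L/10).
woodworking router: 97 − 20·log₁₀(5.9/2.9) = 97 − 6.17 = 90.83 dB.
ultrasonic cleaner: 83 − 20·log₁₀(48.4/3.6) = 83 − 22.57 = 60.43 dB.
Σ 10^(L/10) = 1.212e+09 → L_total = 10·log₁₀(1.212e+09) = 90.83 dB.

91 dB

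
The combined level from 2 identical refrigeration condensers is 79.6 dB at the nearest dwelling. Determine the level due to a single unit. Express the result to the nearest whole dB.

77 dB

For N identical incoherent sources L_total = L₁ + 10·log₁₀ N, so L₁ = 79.6 − 10·log₁₀(2) = 79.6 − 3.010.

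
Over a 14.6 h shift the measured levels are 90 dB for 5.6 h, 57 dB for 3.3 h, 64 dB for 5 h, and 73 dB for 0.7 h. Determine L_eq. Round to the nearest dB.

86 dB

The energy average is taken in the linear domain: L_eq = 10·log₁₀[(Σ tᵢ·10^(Lᵢ/10))/T], T = 14.6 h.
Σ tᵢ·10^(Lᵢ/10) = 5.6·10^(90/10) + 3.3·10^(57/10) + 5·10^(64/10) + 0.7·10^(73/10) = 5.628e+09.
L_eq = 10·log₁₀(5.628e+09/14.6) = 85.86 dB.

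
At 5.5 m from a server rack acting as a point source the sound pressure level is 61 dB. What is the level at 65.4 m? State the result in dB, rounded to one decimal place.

Point-source attenuation: ΔL = 20·log₁₀(r₂/r₁) = 20·log₁₀(65.4/5.5) = 21.504 dB.
L₂ = 61 − 20·log₁₀(65.4/5.5) = 61 − 21.504 = 39.50 dB.

39.5 dB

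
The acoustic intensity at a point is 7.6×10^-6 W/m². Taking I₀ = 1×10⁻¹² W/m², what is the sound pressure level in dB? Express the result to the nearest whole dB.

Dividing by I₀ shifts the exponent by 12: I/I₀ = 7.6×10^6.
L = 10·(0.8808 + 6) = 68.81 dB.

69 dB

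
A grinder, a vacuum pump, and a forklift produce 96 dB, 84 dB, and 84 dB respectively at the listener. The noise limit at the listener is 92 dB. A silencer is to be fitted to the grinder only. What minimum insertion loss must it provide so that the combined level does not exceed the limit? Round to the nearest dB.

Everything except the grinder sums to 10^(84/10) + 10^(84/10) = 5.024e+08 in linear terms, 87.01 dB.
The limit corresponds to 10^(92/10) = 1.585e+09; subtracting the fixed part leaves 1.083e+09 for the grinder, i.e. 90.34 dB.
So the grinder must be reduced from 96 to 90.34 dB: IL = 5.66 dB.

6 dB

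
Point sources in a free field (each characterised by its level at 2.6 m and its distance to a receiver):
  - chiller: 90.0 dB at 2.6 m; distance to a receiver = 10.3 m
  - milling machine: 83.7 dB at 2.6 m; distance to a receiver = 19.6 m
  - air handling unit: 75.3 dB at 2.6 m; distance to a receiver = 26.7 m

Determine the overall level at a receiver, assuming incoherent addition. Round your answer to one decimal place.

Propagate each source to the receiver with L = L_ref − 20·log₁₀(r/r_ref), then add intensities.
chiller: 90.0 − 20·log₁₀(10.3/2.6) = 90.0 − 11.96 = 78.04 dB.
milling machine: 83.7 − 20·log₁₀(19.6/2.6) = 83.7 − 17.55 = 66.15 dB.
air handling unit: 75.3 − 20·log₁₀(26.7/2.6) = 75.3 − 20.23 = 55.07 dB.
Σ 10^(L/10) = 6.817e+07 → L_total = 10·log₁₀(6.817e+07) = 78.34 dB.

78.3 dB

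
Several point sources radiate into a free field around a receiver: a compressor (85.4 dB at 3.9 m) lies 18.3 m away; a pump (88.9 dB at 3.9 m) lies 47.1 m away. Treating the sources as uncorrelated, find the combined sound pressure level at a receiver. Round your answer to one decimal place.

73.2 dB

Propagate each source to the receiver with L = L_ref − 20·log₁₀(r/r_ref), then add intensities.
compressor: 85.4 − 20·log₁₀(18.3/3.9) = 85.4 − 13.43 = 71.97 dB.
pump: 88.9 − 20·log₁₀(47.1/3.9) = 88.9 − 21.64 = 67.26 dB.
Σ 10^(L/10) = 2.107e+07 → L_total = 10·log₁₀(2.107e+07) = 73.24 dB.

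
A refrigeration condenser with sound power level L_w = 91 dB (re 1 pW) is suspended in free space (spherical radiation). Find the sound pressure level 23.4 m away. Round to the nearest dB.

L_p = L_w − 10·log₁₀(4π·r²) with r = 23.4 m.
4π·r² = 6881 m², 10·log₁₀ of that is 38.376 dB.
L_p = 91 − 38.376 = 52.62 dB.

53 dB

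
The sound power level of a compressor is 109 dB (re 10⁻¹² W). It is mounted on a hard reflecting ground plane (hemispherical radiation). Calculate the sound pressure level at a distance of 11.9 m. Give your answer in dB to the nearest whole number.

80 dB

L_p = L_w − 10·log₁₀(2π·r²) with r = 11.9 m.
2π·r² = 889.8 m², 10·log₁₀ of that is 29.493 dB.
L_p = 109 − 29.493 = 79.51 dB.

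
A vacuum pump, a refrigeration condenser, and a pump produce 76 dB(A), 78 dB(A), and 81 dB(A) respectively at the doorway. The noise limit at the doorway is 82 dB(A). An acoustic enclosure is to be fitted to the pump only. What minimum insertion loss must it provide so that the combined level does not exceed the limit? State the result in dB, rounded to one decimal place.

3.6 dB

Everything except the pump sums to 10^(76/10) + 10^(78/10) = 1.029e+08 in linear terms, 80.12 dB(A).
To meet 82 dB(A) overall, the treated pump may contribute at most 10^(82/10) − 1.029e+08 = 5.558e+07, i.e. 77.45 dB(A).
Required insertion loss = 81 − 77.45 = 3.55 dB.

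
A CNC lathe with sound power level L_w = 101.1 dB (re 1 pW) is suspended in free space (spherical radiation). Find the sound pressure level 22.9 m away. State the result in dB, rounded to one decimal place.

62.9 dB

The power spreads over a sphere of area 4π·r², so L_p = L_w − 10·log₁₀(4π·r²).
4π·r² = 6590 m², 10·log₁₀ of that is 38.189 dB.
L_p = 101.1 − 38.189 = 62.91 dB.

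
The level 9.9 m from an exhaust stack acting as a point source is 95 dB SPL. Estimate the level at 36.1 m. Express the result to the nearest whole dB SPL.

84 dB SPL

Spherical spreading from a point source gives a 20·log₁₀(r₂/r₁) drop.
L₂ = 95 − 20·log₁₀(36.1/9.9) = 95 − 11.237 = 83.76 dB SPL.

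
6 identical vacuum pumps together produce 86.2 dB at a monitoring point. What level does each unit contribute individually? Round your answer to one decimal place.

78.4 dB

For N identical incoherent sources L_total = L₁ + 10·log₁₀ N, so L₁ = 86.2 − 10·log₁₀(6) = 86.2 − 7.782.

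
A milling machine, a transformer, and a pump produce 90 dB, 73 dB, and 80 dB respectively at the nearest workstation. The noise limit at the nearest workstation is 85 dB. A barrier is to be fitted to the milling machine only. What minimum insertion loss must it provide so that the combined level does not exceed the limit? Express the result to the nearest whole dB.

The untreated sources together contribute 10^(73/10) + 10^(80/10) = 1.200e+08, i.e. 80.79 dB.
The limit corresponds to 10^(85/10) = 3.162e+08; subtracting the fixed part leaves 1.963e+08 for the milling machine, i.e. 82.93 dB.
So the milling machine must be reduced from 90 to 82.93 dB: IL = 7.07 dB.

7 dB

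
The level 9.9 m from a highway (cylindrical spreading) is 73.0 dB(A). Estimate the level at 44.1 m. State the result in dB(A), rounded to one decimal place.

66.5 dB(A)

Cylindrical spreading from a line source gives a 10·log₁₀(r₂/r₁) drop.
L₂ = 73.0 − 10·log₁₀(44.1/9.9) = 73.0 − 6.488 = 66.51 dB(A).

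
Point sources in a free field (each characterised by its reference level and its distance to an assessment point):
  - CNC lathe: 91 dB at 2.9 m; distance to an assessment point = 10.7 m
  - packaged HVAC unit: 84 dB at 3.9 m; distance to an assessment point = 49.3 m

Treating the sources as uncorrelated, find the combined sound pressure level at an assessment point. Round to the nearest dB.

Propagate each source to the receiver with L = L_ref − 20·log₁₀(r/r_ref), then add intensities.
CNC lathe: 91 − 20·log₁₀(10.7/2.9) = 91 − 11.34 = 79.66 dB.
packaged HVAC unit: 84 − 20·log₁₀(49.3/3.9) = 84 − 22.04 = 61.96 dB.
Σ 10^(L/10) = 9.405e+07 → L_total = 10·log₁₀(9.405e+07) = 79.73 dB.

80 dB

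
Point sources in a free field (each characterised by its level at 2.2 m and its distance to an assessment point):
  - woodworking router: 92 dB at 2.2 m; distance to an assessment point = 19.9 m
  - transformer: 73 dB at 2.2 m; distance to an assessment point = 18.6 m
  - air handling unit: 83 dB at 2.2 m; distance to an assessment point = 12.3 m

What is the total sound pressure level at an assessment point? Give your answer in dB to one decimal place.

Apply inverse-square spreading to bring every level to the receiver, then sum 10^(L/10).
woodworking router: 92 − 20·log₁₀(19.9/2.2) = 92 − 19.13 = 72.87 dB.
transformer: 73 − 20·log₁₀(18.6/2.2) = 73 − 18.54 = 54.46 dB.
air handling unit: 83 − 20·log₁₀(12.3/2.2) = 83 − 14.95 = 68.05 dB.
Σ 10^(L/10) = 2.603e+07 → L_total = 10·log₁₀(2.603e+07) = 74.16 dB.

74.2 dB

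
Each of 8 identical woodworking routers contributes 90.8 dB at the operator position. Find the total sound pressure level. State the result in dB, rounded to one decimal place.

L_total = L₁ + 10·log₁₀ N for N identical incoherent sources.
L_total = 90.8 + 10·log₁₀(8) = 90.8 + 9.031 = 99.83 dB.

99.8 dB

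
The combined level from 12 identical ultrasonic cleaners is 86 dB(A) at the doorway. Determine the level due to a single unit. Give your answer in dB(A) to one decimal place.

75.2 dB(A)

For N identical incoherent sources L_total = L₁ + 10·log₁₀ N, so L₁ = 86 − 10·log₁₀(12) = 86 − 10.792.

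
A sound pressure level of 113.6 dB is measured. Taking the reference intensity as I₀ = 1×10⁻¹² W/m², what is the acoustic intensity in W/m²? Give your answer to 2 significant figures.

I/I₀ = 10^(113.6/10) = 2.291e+11, so I = 2.291e+11 × 10⁻¹² W/m².

0.23 W/m²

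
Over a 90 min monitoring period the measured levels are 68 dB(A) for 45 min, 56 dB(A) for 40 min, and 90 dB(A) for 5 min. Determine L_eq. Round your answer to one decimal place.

The energy average is taken in the linear domain: L_eq = 10·log₁₀[(Σ tᵢ·10^(Lᵢ/10))/T], T = 90 min.
Σ tᵢ·10^(Lᵢ/10) = 45·10^(68/10) + 40·10^(56/10) + 5·10^(90/10) = 5.300e+09.
L_eq = 10·log₁₀(5.300e+09/90) = 77.70 dB(A).

77.7 dB(A)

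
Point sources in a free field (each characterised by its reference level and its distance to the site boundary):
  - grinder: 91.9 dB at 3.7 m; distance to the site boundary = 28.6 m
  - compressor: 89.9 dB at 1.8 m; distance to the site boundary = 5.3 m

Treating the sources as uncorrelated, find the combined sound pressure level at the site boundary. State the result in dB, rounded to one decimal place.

Propagate each source to the receiver with L = L_ref − 20·log₁₀(r/r_ref), then add intensities.
grinder: 91.9 − 20·log₁₀(28.6/3.7) = 91.9 − 17.76 = 74.14 dB.
compressor: 89.9 − 20·log₁₀(5.3/1.8) = 89.9 − 9.38 = 80.52 dB.
Σ 10^(L/10) = 1.386e+08 → L_total = 10·log₁₀(1.386e+08) = 81.42 dB.

81.4 dB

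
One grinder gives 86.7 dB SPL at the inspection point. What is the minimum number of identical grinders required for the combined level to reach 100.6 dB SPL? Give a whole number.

25

N identical sources give L₁ + 10·log₁₀ N, so require 10·log₁₀ N ≥ 100.6 − 86.7 = 13.9 dB.
N ≥ 10^(13.9/10) = 24.547, so N = 25.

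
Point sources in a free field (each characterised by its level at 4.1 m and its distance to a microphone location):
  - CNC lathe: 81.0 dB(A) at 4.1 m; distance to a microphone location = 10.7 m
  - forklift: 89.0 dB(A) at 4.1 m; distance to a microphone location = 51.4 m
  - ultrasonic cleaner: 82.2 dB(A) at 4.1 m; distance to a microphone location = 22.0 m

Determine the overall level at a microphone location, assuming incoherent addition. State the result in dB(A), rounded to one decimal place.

Apply inverse-square spreading to bring every level to the receiver, then sum 10^(L/10).
CNC lathe: 81.0 − 20·log₁₀(10.7/4.1) = 81.0 − 8.33 = 72.67 dB(A).
forklift: 89.0 − 20·log₁₀(51.4/4.1) = 89.0 − 21.96 = 67.04 dB(A).
ultrasonic cleaner: 82.2 − 20·log₁₀(22.0/4.1) = 82.2 − 14.59 = 67.61 dB(A).
Σ 10^(L/10) = 2.930e+07 → L_total = 10·log₁₀(2.930e+07) = 74.67 dB(A).

74.7 dB(A)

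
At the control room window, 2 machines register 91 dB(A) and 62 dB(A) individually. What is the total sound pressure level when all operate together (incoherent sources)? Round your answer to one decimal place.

91.0 dB(A)

Incoherent sources combine by intensity addition: L_total = 10·log₁₀(Σ 10^(L_i/10)).
Σ 10^(L/10) = 10^(91/10) + 10^(62/10) = 1.261e+09.
L_total = 10·log₁₀(1.261e+09) = 91.01 dB(A).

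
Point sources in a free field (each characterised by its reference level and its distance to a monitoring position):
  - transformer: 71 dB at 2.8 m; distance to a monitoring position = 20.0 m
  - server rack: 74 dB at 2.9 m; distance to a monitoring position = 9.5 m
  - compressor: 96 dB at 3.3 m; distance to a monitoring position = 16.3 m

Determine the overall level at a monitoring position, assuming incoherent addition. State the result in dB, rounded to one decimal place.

82.2 dB

First find each source's level at the receiver (point-source: −20·log₁₀(r/r_ref)), then combine on an intensity basis.
transformer: 71 − 20·log₁₀(20.0/2.8) = 71 − 17.08 = 53.92 dB.
server rack: 74 − 20·log₁₀(9.5/2.9) = 74 − 10.31 = 63.69 dB.
compressor: 96 − 20·log₁₀(16.3/3.3) = 96 − 13.87 = 82.13 dB.
Σ 10^(L/10) = 1.658e+08 → L_total = 10·log₁₀(1.658e+08) = 82.19 dB.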